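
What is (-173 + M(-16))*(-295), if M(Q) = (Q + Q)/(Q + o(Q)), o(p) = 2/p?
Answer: 6507995/129 ≈ 50450.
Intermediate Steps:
M(Q) = 2*Q/(Q + 2/Q) (M(Q) = (Q + Q)/(Q + 2/Q) = (2*Q)/(Q + 2/Q) = 2*Q/(Q + 2/Q))
(-173 + M(-16))*(-295) = (-173 + 2*(-16)²/(2 + (-16)²))*(-295) = (-173 + 2*256/(2 + 256))*(-295) = (-173 + 2*256/258)*(-295) = (-173 + 2*256*(1/258))*(-295) = (-173 + 256/129)*(-295) = -22061/129*(-295) = 6507995/129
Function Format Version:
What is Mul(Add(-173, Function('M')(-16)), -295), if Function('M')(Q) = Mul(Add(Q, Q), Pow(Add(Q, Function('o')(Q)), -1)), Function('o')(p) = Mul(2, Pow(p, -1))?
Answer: Rational(6507995, 129) ≈ 50450.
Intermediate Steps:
Function('M')(Q) = Mul(2, Q, Pow(Add(Q, Mul(2, Pow(Q, -1))), -1)) (Function('M')(Q) = Mul(Add(Q, Q), Pow(Add(Q, Mul(2, Pow(Q, -1))), -1)) = Mul(Mul(2, Q), Pow(Add(Q, Mul(2, Pow(Q, -1))), -1)) = Mul(2, Q, Pow(Add(Q, Mul(2, Pow(Q, -1))), -1)))
Mul(Add(-173, Function('M')(-16)), -295) = Mul(Add(-173, Mul(2, Pow(-16, 2), Pow(Add(2, Pow(-16, 2)), -1))), -295) = Mul(Add(-173, Mul(2, 256, Pow(Add(2, 256), -1))), -295) = Mul(Add(-173, Mul(2, 256, Pow(258, -1))), -295) = Mul(Add(-173, Mul(2, 256, Rational(1, 258))), -295) = Mul(Add(-173, Rational(256, 129)), -295) = Mul(Rational(-22061, 129), -295) = Rational(6507995, 129)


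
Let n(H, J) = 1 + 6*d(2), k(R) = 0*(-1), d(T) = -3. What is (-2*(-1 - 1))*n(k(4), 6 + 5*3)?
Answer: -68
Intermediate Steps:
k(R) = 0
n(H, J) = -17 (n(H, J) = 1 + 6*(-3) = 1 - 18 = -17)
(-2*(-1 - 1))*n(k(4), 6 + 5*3) = -2*(-1 - 1)*(-17) = -2*(-2)*(-17) = 4*(-17) = -68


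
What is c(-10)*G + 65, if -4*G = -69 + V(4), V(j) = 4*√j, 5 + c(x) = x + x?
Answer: -1265/4 ≈ -316.25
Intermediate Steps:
c(x) = -5 + 2*x (c(x) = -5 + (x + x) = -5 + 2*x)
G = 61/4 (G = -(-69 + 4*√4)/4 = -(-69 + 4*2)/4 = -(-69 + 8)/4 = -¼*(-61) = 61/4 ≈ 15.250)
c(-10)*G + 65 = (-5 + 2*(-10))*(61/4) + 65 = (-5 - 20)*(61/4) + 65 = -25*61/4 + 65 = -1525/4 + 65 = -1265/4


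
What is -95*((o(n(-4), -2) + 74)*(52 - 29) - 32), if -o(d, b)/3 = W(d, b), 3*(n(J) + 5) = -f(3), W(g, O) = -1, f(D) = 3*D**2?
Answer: -165205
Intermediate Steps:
n(J) = -14 (n(J) = -5 + (-3*3**2)/3 = -5 + (-3*9)/3 = -5 + (-1*27)/3 = -5 + (1/3)*(-27) = -5 - 9 = -14)
o(d, b) = 3 (o(d, b) = -3*(-1) = 3)
-95*((o(n(-4), -2) + 74)*(52 - 29) - 32) = -95*((3 + 74)*(52 - 29) - 32) = -95*(77*23 - 32) = -95*(1771 - 32) = -95*1739 = -165205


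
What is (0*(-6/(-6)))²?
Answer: 0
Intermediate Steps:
(0*(-6/(-6)))² = (0*(-6*(-⅙)))² = (0*1)² = 0² = 0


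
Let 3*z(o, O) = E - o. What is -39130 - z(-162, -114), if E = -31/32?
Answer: -3761633/96 ≈ -39184.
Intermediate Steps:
E = -31/32 (E = -31*1/32 = -31/32 ≈ -0.96875)
z(o, O) = -31/96 - o/3 (z(o, O) = (-31/32 - o)/3 = -31/96 - o/3)
-39130 - z(-162, -114) = -39130 - (-31/96 - ⅓*(-162)) = -39130 - (-31/96 + 54) = -39130 - 1*5153/96 = -39130 - 5153/96 = -3761633/96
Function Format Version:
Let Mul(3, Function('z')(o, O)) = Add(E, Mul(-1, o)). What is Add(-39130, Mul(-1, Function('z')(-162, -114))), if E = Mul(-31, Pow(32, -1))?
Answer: Rational(-3761633, 96) ≈ -39184.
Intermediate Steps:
E = Rational(-31, 32) (E = Mul(-31, Rational(1, 32)) = Rational(-31, 32) ≈ -0.96875)
Function('z')(o, O) = Add(Rational(-31, 96), Mul(Rational(-1, 3), o)) (Function('z')(o, O) = Mul(Rational(1, 3), Add(Rational(-31, 32), Mul(-1, o))) = Add(Rational(-31, 96), Mul(Rational(-1, 3), o)))
Add(-39130, Mul(-1, Function('z')(-162, -114))) = Add(-39130, Mul(-1, Add(Rational(-31, 96), Mul(Rational(-1, 3), -162)))) = Add(-39130, Mul(-1, Add(Rational(-31, 96), 54))) = Add(-39130, Mul(-1, Rational(5153, 96))) = Add(-39130, Rational(-5153, 96)) = Rational(-3761633, 96)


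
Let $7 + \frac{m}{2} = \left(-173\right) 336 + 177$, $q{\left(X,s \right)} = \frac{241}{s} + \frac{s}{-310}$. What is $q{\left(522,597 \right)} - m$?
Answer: $\frac{21452292421}{185070} \approx 1.1591 \cdot 10^{5}$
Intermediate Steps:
$q{\left(X,s \right)} = \frac{241}{s} - \frac{s}{310}$ ($q{\left(X,s \right)} = \frac{241}{s} + s \left(- \frac{1}{310}\right) = \frac{241}{s} - \frac{s}{310}$)
$m = -115916$ ($m = -14 + 2 \left(\left(-173\right) 336 + 177\right) = -14 + 2 \left(-58128 + 177\right) = -14 + 2 \left(-57951\right) = -14 - 115902 = -115916$)
$q{\left(522,597 \right)} - m = \left(\frac{241}{597} - \frac{597}{310}\right) - -115916 = \left(241 \cdot \frac{1}{597} - \frac{597}{310}\right) + 115916 = \left(\frac{241}{597} - \frac{597}{310}\right) + 115916 = - \frac{281699}{185070} + 115916 = \frac{21452292421}{185070}$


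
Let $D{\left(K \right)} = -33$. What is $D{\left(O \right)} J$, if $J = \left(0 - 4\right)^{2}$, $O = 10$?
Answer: $-528$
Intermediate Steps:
$J = 16$ ($J = \left(-4\right)^{2} = 16$)
$D{\left(O \right)} J = \left(-33\right) 16 = -528$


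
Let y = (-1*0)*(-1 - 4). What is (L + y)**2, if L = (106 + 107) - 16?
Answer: 38809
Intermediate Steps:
y = 0 (y = 0*(-5) = 0)
L = 197 (L = 213 - 16 = 197)
(L + y)**2 = (197 + 0)**2 = 197**2 = 38809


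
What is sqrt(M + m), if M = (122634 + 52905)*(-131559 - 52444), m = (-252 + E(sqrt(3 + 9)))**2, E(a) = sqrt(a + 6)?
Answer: sqrt(-32299702617 + (252 - sqrt(2)*sqrt(3 + sqrt(3)))**2) ≈ 1.7972e+5*I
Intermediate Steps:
E(a) = sqrt(6 + a)
m = (-252 + sqrt(6 + 2*sqrt(3)))**2 (m = (-252 + sqrt(6 + sqrt(3 + 9)))**2 = (-252 + sqrt(6 + sqrt(12)))**2 = (-252 + sqrt(6 + 2*sqrt(3)))**2 ≈ 61963.)
M = -32299702617 (M = 175539*(-184003) = -32299702617)
sqrt(M + m) = sqrt(-32299702617 + (252 - sqrt(2)*sqrt(3 + sqrt(3)))**2)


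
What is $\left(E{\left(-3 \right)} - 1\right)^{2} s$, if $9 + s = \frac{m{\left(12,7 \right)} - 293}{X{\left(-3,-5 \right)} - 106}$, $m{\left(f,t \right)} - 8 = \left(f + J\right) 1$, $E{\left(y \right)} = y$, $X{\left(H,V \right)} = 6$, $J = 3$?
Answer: $- \frac{504}{5} \approx -100.8$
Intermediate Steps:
$m{\left(f,t \right)} = 11 + f$ ($m{\left(f,t \right)} = 8 + \left(f + 3\right) 1 = 8 + \left(3 + f\right) 1 = 8 + \left(3 + f\right) = 11 + f$)
$s = - \frac{63}{10}$ ($s = -9 + \frac{\left(11 + 12\right) - 293}{6 - 106} = -9 + \frac{23 - 293}{-100} = -9 - - \frac{27}{10} = -9 + \frac{27}{10} = - \frac{63}{10} \approx -6.3$)
$\left(E{\left(-3 \right)} - 1\right)^{2} s = \left(-3 - 1\right)^{2} \left(- \frac{63}{10}\right) = \left(-4\right)^{2} \left(- \frac{63}{10}\right) = 16 \left(- \frac{63}{10}\right) = - \frac{504}{5}$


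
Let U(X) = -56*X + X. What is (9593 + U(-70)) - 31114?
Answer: -17671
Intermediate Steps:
U(X) = -55*X
(9593 + U(-70)) - 31114 = (9593 - 55*(-70)) - 31114 = (9593 + 3850) - 31114 = 13443 - 31114 = -17671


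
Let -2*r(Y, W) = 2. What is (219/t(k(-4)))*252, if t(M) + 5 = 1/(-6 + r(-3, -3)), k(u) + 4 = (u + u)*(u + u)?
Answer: -10731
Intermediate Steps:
r(Y, W) = -1 (r(Y, W) = -1/2*2 = -1)
k(u) = -4 + 4*u**2 (k(u) = -4 + (u + u)*(u + u) = -4 + (2*u)*(2*u) = -4 + 4*u**2)
t(M) = -36/7 (t(M) = -5 + 1/(-6 - 1) = -5 + 1/(-7) = -5 - 1/7 = -36/7)
(219/t(k(-4)))*252 = (219/(-36/7))*252 = (219*(-7/36))*252 = -511/12*252 = -10731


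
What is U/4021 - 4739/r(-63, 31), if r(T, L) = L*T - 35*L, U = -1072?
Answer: 2256969/1745114 ≈ 1.2933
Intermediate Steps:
r(T, L) = -35*L + L*T
U/4021 - 4739/r(-63, 31) = -1072/4021 - 4739*1/(31*(-35 - 63)) = -1072*1/4021 - 4739/(31*(-98)) = -1072/4021 - 4739/(-3038) = -1072/4021 - 4739*(-1/3038) = -1072/4021 + 677/434 = 2256969/1745114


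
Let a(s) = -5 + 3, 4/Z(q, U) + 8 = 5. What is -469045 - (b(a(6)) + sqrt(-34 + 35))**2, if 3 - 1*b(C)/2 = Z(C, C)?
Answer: -4222246/9 ≈ -4.6914e+5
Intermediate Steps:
Z(q, U) = -4/3 (Z(q, U) = 4/(-8 + 5) = 4/(-3) = 4*(-1/3) = -4/3)
a(s) = -2
b(C) = 26/3 (b(C) = 6 - 2*(-4/3) = 6 + 8/3 = 26/3)
-469045 - (b(a(6)) + sqrt(-34 + 35))**2 = -469045 - (26/3 + sqrt(-34 + 35))**2 = -469045 - (26/3 + sqrt(1))**2 = -469045 - (26/3 + 1)**2 = -469045 - (29/3)**2 = -469045 - 1*841/9 = -469045 - 841/9 = -4222246/9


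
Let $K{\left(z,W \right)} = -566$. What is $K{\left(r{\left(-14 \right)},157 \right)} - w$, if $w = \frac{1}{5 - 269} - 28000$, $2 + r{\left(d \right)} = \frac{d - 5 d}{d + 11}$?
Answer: $\frac{7242577}{264} \approx 27434.0$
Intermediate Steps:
$r{\left(d \right)} = -2 - \frac{4 d}{11 + d}$ ($r{\left(d \right)} = -2 + \frac{d - 5 d}{d + 11} = -2 + \frac{\left(-4\right) d}{11 + d} = -2 - \frac{4 d}{11 + d}$)
$w = - \frac{7392001}{264}$ ($w = \frac{1}{-264} - 28000 = - \frac{1}{264} - 28000 = - \frac{7392001}{264} \approx -28000.0$)
$K{\left(r{\left(-14 \right)},157 \right)} - w = -566 - - \frac{7392001}{264} = -566 + \frac{7392001}{264} = \frac{7242577}{264}$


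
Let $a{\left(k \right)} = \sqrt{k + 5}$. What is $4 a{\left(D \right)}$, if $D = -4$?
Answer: $4$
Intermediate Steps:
$a{\left(k \right)} = \sqrt{5 + k}$
$4 a{\left(D \right)} = 4 \sqrt{5 - 4} = 4 \sqrt{1} = 4 \cdot 1 = 4$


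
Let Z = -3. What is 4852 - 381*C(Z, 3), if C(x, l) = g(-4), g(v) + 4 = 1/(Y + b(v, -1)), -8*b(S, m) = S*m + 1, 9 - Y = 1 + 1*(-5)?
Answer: 209392/33 ≈ 6345.2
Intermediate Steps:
Y = 13 (Y = 9 - (1 + 1*(-5)) = 9 - (1 - 5) = 9 - 1*(-4) = 9 + 4 = 13)
b(S, m) = -⅛ - S*m/8 (b(S, m) = -(S*m + 1)/8 = -(1 + S*m)/8 = -⅛ - S*m/8)
g(v) = -4 + 1/(103/8 + v/8) (g(v) = -4 + 1/(13 + (-⅛ - ⅛*v*(-1))) = -4 + 1/(13 + (-⅛ + v/8)) = -4 + 1/(103/8 + v/8))
C(x, l) = -388/99 (C(x, l) = 4*(101 - 4)/(-103 - 1*(-4)) = 4*97/(-103 + 4) = 4*97/(-99) = 4*(-1/99)*97 = -388/99)
4852 - 381*C(Z, 3) = 4852 - 381*(-388)/99 = 4852 - 1*(-49276/33) = 4852 + 49276/33 = 209392/33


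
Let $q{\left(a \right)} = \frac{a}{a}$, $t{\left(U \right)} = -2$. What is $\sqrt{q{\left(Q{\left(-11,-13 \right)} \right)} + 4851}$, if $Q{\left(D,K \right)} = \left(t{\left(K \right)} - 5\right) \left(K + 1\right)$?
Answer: $2 \sqrt{1213} \approx 69.656$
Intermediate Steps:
$Q{\left(D,K \right)} = -7 - 7 K$ ($Q{\left(D,K \right)} = \left(-2 - 5\right) \left(K + 1\right) = - 7 \left(1 + K\right) = -7 - 7 K$)
$q{\left(a \right)} = 1$
$\sqrt{q{\left(Q{\left(-11,-13 \right)} \right)} + 4851} = \sqrt{1 + 4851} = \sqrt{4852} = 2 \sqrt{1213}$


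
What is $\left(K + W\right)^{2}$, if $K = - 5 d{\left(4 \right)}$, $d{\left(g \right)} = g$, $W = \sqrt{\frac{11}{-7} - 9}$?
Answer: $\frac{\left(140 - i \sqrt{518}\right)^{2}}{49} \approx 389.43 - 130.05 i$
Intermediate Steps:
$W = \frac{i \sqrt{518}}{7}$ ($W = \sqrt{11 \left(- \frac{1}{7}\right) - 9} = \sqrt{- \frac{11}{7} - 9} = \sqrt{- \frac{74}{7}} = \frac{i \sqrt{518}}{7} \approx 3.2514 i$)
$K = -20$ ($K = \left(-5\right) 4 = -20$)
$\left(K + W\right)^{2} = \left(-20 + \frac{i \sqrt{518}}{7}\right)^{2}$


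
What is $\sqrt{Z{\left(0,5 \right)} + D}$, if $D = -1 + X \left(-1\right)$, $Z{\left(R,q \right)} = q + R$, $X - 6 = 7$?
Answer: $3 i \approx 3.0 i$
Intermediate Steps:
$X = 13$ ($X = 6 + 7 = 13$)
$Z{\left(R,q \right)} = R + q$
$D = -14$ ($D = -1 + 13 \left(-1\right) = -1 - 13 = -14$)
$\sqrt{Z{\left(0,5 \right)} + D} = \sqrt{\left(0 + 5\right) - 14} = \sqrt{5 - 14} = \sqrt{-9} = 3 i$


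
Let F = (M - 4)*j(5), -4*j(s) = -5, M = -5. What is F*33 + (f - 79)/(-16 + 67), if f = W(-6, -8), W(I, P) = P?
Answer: -25361/68 ≈ -372.96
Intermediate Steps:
f = -8
j(s) = 5/4 (j(s) = -¼*(-5) = 5/4)
F = -45/4 (F = (-5 - 4)*(5/4) = -9*5/4 = -45/4 ≈ -11.250)
F*33 + (f - 79)/(-16 + 67) = -45/4*33 + (-8 - 79)/(-16 + 67) = -1485/4 - 87/51 = -1485/4 - 87*1/51 = -1485/4 - 29/17 = -25361/68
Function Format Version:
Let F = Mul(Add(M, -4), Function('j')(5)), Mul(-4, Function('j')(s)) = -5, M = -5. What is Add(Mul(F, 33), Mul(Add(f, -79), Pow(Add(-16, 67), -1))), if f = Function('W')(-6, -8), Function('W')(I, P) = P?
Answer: Rational(-25361, 68) ≈ -372.96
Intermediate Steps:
f = -8
Function('j')(s) = Rational(5, 4) (Function('j')(s) = Mul(Rational(-1, 4), -5) = Rational(5, 4))
F = Rational(-45, 4) (F = Mul(Add(-5, -4), Rational(5, 4)) = Mul(-9, Rational(5, 4)) = Rational(-45, 4) ≈ -11.250)
Add(Mul(F, 33), Mul(Add(f, -79), Pow(Add(-16, 67), -1))) = Add(Mul(Rational(-45, 4), 33), Mul(Add(-8, -79), Pow(Add(-16, 67), -1))) = Add(Rational(-1485, 4), Mul(-87, Pow(51, -1))) = Add(Rational(-1485, 4), Mul(-87, Rational(1, 51))) = Add(Rational(-1485, 4), Rational(-29, 17)) = Rational(-25361, 68)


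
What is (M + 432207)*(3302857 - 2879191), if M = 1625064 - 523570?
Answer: 649776967866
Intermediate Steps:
M = 1101494
(M + 432207)*(3302857 - 2879191) = (1101494 + 432207)*(3302857 - 2879191) = 1533701*423666 = 649776967866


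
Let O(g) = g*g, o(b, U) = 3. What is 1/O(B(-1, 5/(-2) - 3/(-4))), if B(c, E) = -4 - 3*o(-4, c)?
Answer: 1/169 ≈ 0.0059172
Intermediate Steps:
B(c, E) = -13 (B(c, E) = -4 - 3*3 = -4 - 9 = -13)
O(g) = g**2
1/O(B(-1, 5/(-2) - 3/(-4))) = 1/((-13)**2) = 1/169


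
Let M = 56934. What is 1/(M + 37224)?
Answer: 1/94158 ≈ 1.0620e-5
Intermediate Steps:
1/(M + 37224) = 1/(56934 + 37224) = 1/94158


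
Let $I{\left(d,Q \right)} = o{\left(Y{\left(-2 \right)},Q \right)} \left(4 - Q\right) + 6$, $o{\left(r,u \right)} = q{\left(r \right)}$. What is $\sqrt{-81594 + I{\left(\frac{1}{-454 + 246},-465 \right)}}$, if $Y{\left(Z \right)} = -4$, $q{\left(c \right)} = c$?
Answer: $2 i \sqrt{20866} \approx 288.9 i$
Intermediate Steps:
$o{\left(r,u \right)} = r$
$I{\left(d,Q \right)} = -10 + 4 Q$ ($I{\left(d,Q \right)} = - 4 \left(4 - Q\right) + 6 = \left(-16 + 4 Q\right) + 6 = -10 + 4 Q$)
$\sqrt{-81594 + I{\left(\frac{1}{-454 + 246},-465 \right)}} = \sqrt{-81594 + \left(-10 + 4 \left(-465\right)\right)} = \sqrt{-81594 - 1870} = \sqrt{-83464} = 2 i \sqrt{20866}$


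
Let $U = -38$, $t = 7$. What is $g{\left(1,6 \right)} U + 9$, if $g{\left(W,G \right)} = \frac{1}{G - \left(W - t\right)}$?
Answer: $\frac{35}{6} \approx 5.8333$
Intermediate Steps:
$g{\left(W,G \right)} = \frac{1}{7 + G - W}$ ($g{\left(W,G \right)} = \frac{1}{G - \left(-7 + W\right)} = \frac{1}{7 + G - W}$)
$g{\left(1,6 \right)} U + 9 = \frac{1}{7 + 6 - 1} \left(-38\right) + 9 = \frac{1}{12} \left(-38\right) + 9 = - \frac{19}{6} + 9 = \frac{35}{6}$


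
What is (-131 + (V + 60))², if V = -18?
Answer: 7921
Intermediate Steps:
(-131 + (V + 60))² = (-131 + (-18 + 60))² = (-131 + 42)² = (-89)² = 7921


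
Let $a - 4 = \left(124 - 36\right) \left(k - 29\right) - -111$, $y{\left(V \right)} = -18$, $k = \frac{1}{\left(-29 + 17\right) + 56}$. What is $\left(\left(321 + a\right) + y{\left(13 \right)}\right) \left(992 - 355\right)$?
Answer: $-1358084$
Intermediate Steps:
$k = \frac{1}{44}$ ($k = \frac{1}{-12 + 56} = \frac{1}{44} \approx 0.022727$)
$a = -2435$ ($a = 4 + \left(\left(124 - 36\right) \left(\frac{1}{44} - 29\right) - -111\right) = 4 + \left(88 \left(- \frac{1275}{44}\right) + 111\right) = 4 + \left(-2550 + 111\right) = 4 - 2439 = -2435$)
$\left(\left(321 + a\right) + y{\left(13 \right)}\right) \left(992 - 355\right) = \left(\left(321 - 2435\right) - 18\right) \left(992 - 355\right) = \left(-2114 - 18\right) 637 = \left(-2132\right) 637 = -1358084$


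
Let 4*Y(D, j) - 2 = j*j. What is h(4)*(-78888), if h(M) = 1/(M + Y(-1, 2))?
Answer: -157776/11 ≈ -14343.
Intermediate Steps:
Y(D, j) = ½ + j²/4 (Y(D, j) = ½ + (j*j)/4 = ½ + j²/4)
h(M) = 1/(3/2 + M) (h(M) = 1/(M + (½ + (¼)*2²)) = 1/(M + (½ + (¼)*4)) = 1/(M + (½ + 1)) = 1/(M + 3/2) = 1/(3/2 + M))
h(4)*(-78888) = (2/(3 + 2*4))*(-78888) = (2/(3 + 8))*(-78888) = (2/11)*(-78888) = -157776/11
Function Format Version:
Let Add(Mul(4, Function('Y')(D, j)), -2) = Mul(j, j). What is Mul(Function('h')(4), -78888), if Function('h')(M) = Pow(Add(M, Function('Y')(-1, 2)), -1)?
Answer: Rational(-157776, 11) ≈ -14343.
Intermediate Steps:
Function('Y')(D, j) = Add(Rational(1, 2), Mul(Rational(1, 4), Pow(j, 2))) (Function('Y')(D, j) = Add(Rational(1, 2), Mul(Rational(1, 4), Mul(j, j))) = Add(Rational(1, 2), Mul(Rational(1, 4), Pow(j, 2))))
Function('h')(M) = Pow(Add(Rational(3, 2), M), -1) (Function('h')(M) = Pow(Add(M, Add(Rational(1, 2), Mul(Rational(1, 4), Pow(2, 2)))), -1) = Pow(Add(M, Add(Rational(1, 2), Mul(Rational(1, 4), 4))), -1) = Pow(Add(M, Add(Rational(1, 2), 1)), -1) = Pow(Add(M, Rational(3, 2)), -1) = Pow(Add(Rational(3, 2), M), -1))
Mul(Function('h')(4), -78888) = Mul(Mul(2, Pow(Add(3, Mul(2, 4)), -1)), -78888) = Mul(Mul(2, Pow(Add(3, 8), -1)), -78888) = Mul(Mul(2, Pow(11, -1)), -78888) = Mul(Mul(2, Rational(1, 11)), -78888) = Mul(Rational(2, 11), -78888) = Rational(-157776, 11)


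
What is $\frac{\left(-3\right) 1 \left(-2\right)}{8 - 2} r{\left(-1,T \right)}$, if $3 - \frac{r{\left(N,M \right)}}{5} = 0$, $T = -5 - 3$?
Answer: $15$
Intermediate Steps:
$T = -8$
$r{\left(N,M \right)} = 15$ ($r{\left(N,M \right)} = 15 - 0 = 15 + 0 = 15$)
$\frac{\left(-3\right) 1 \left(-2\right)}{8 - 2} r{\left(-1,T \right)} = \frac{\left(-3\right) 1 \left(-2\right)}{8 - 2} \cdot 15 = \frac{\left(-3\right) \left(-2\right)}{6} \cdot 15 = 6 \cdot \frac{1}{6} \cdot 15 = 1 \cdot 15 = 15$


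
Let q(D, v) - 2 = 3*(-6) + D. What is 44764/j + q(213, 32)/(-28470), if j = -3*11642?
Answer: -213551917/165723870 ≈ -1.2886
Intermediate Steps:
q(D, v) = -16 + D (q(D, v) = 2 + (3*(-6) + D) = 2 + (-18 + D) = -16 + D)
j = -34926
44764/j + q(213, 32)/(-28470) = 44764/(-34926) + (-16 + 213)/(-28470) = 44764*(-1/34926) + 197*(-1/28470) = -22382/17463 - 197/28470 = -213551917/165723870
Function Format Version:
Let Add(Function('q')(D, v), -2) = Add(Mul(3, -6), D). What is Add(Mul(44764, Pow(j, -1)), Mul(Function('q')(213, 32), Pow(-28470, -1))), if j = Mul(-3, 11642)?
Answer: Rational(-213551917, 165723870) ≈ -1.2886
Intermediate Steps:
Function('q')(D, v) = Add(-16, D) (Function('q')(D, v) = Add(2, Add(Mul(3, -6), D)) = Add(2, Add(-18, D)) = Add(-16, D))
j = -34926
Add(Mul(44764, Pow(j, -1)), Mul(Function('q')(213, 32), Pow(-28470, -1))) = Add(Mul(44764, Pow(-34926, -1)), Mul(Add(-16, 213), Pow(-28470, -1))) = Add(Mul(44764, Rational(-1, 34926)), Mul(197, Rational(-1, 28470))) = Add(Rational(-22382, 17463), Rational(-197, 28470)) = Rational(-213551917, 165723870)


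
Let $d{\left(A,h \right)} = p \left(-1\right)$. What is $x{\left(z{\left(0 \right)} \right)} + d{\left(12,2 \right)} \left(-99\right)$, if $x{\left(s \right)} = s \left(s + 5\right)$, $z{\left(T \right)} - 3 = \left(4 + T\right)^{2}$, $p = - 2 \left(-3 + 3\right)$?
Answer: $456$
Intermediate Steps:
$p = 0$ ($p = \left(-2\right) 0 = 0$)
$d{\left(A,h \right)} = 0$ ($d{\left(A,h \right)} = 0 \left(-1\right) = 0$)
$z{\left(T \right)} = 3 + \left(4 + T\right)^{2}$
$x{\left(s \right)} = s \left(5 + s\right)$
$x{\left(z{\left(0 \right)} \right)} + d{\left(12,2 \right)} \left(-99\right) = \left(3 + \left(4 + 0\right)^{2}\right) \left(5 + \left(3 + \left(4 + 0\right)^{2}\right)\right) + 0 \left(-99\right) = \left(3 + 4^{2}\right) \left(5 + \left(3 + 4^{2}\right)\right) + 0 = \left(3 + 16\right) \left(5 + \left(3 + 16\right)\right) + 0 = 19 \left(5 + 19\right) + 0 = 19 \cdot 24 + 0 = 456 + 0 = 456$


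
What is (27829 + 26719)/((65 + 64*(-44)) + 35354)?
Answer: 54548/32603 ≈ 1.6731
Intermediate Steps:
(27829 + 26719)/((65 + 64*(-44)) + 35354) = 54548/((65 - 2816) + 35354) = 54548/(-2751 + 35354) = 54548/32603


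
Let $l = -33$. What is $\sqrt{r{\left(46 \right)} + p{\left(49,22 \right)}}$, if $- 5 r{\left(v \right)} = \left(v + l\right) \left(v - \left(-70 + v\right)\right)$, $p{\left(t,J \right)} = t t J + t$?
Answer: $\sqrt{52689} \approx 229.54$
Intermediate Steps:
$p{\left(t,J \right)} = t + J t^{2}$ ($p{\left(t,J \right)} = t^{2} J + t = J t^{2} + t = t + J t^{2}$)
$r{\left(v \right)} = 462 - 14 v$ ($r{\left(v \right)} = - \frac{\left(v - 33\right) \left(v - \left(-70 + v\right)\right)}{5} = - \frac{\left(-33 + v\right) 70}{5} = - \frac{-2310 + 70 v}{5} = 462 - 14 v$)
$\sqrt{r{\left(46 \right)} + p{\left(49,22 \right)}} = \sqrt{\left(462 - 644\right) + 49 \left(1 + 22 \cdot 49\right)} = \sqrt{\left(462 - 644\right) + 49 \left(1 + 1078\right)} = \sqrt{-182 + 49 \cdot 1079} = \sqrt{-182 + 52871} = \sqrt{52689}$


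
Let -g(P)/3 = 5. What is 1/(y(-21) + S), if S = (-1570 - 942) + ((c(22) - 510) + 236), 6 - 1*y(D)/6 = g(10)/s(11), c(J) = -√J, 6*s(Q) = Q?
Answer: -163405/441340719 + 121*√22/882681438 ≈ -0.00036960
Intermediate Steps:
s(Q) = Q/6
g(P) = -15 (g(P) = -3*5 = -15)
y(D) = 936/11 (y(D) = 36 - (-90)/((⅙)*11) = 36 - (-90)/11/6 = 36 - (-90)*6/11 = 36 - 6*(-90/11) = 36 + 540/11 = 936/11)
S = -2786 - √22 (S = (-1570 - 942) + ((-√22 - 510) + 236) = -2512 + ((-510 - √22) + 236) = -2512 + (-274 - √22) = -2786 - √22 ≈ -2790.7)
1/(y(-21) + S) = 1/(936/11 + (-2786 - √22)) = 1/(-29710/11 - √22)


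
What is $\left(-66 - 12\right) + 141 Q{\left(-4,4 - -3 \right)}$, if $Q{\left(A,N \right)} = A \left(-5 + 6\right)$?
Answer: $-642$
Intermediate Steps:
$Q{\left(A,N \right)} = A$ ($Q{\left(A,N \right)} = A 1 = A$)
$\left(-66 - 12\right) + 141 Q{\left(-4,4 - -3 \right)} = \left(-66 - 12\right) + 141 \left(-4\right) = \left(-66 - 12\right) - 564 = -78 - 564 = -642$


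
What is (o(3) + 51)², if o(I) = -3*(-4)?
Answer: 3969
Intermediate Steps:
o(I) = 12
(o(3) + 51)² = (12 + 51)² = 63² = 3969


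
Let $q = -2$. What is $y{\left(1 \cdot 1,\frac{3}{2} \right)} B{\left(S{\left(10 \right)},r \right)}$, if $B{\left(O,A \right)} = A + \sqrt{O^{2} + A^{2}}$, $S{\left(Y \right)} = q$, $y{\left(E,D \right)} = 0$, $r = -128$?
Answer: $0$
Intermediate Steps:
$S{\left(Y \right)} = -2$
$B{\left(O,A \right)} = A + \sqrt{A^{2} + O^{2}}$
$y{\left(1 \cdot 1,\frac{3}{2} \right)} B{\left(S{\left(10 \right)},r \right)} = 0 \left(-128 + \sqrt{\left(-128\right)^{2} + \left(-2\right)^{2}}\right) = 0 \left(-128 + \sqrt{16384 + 4}\right) = 0 \left(-128 + \sqrt{16388}\right) = 0 \left(-128 + 2 \sqrt{4097}\right) = 0$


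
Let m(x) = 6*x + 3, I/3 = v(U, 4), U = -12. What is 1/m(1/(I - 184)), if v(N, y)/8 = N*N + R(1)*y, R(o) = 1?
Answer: 1684/5055 ≈ 0.33314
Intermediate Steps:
v(N, y) = 8*y + 8*N² (v(N, y) = 8*(N*N + 1*y) = 8*(N² + y) = 8*(y + N²) = 8*y + 8*N²)
I = 3552 (I = 3*(8*4 + 8*(-12)²) = 3*(32 + 8*144) = 3*(32 + 1152) = 3*1184 = 3552)
m(x) = 3 + 6*x
1/m(1/(I - 184)) = 1/(3 + 6/(3552 - 184)) = 1/(3 + 6/3368) = 1/(3 + 6*(1/3368)) = 1/(3 + 3/1684) = 1/(5055/1684) = 1684/5055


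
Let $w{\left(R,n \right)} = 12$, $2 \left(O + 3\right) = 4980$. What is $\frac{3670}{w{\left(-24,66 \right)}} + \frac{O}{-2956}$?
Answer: $\frac{2704669}{8868} \approx 304.99$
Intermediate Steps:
$O = 2487$ ($O = -3 + \frac{1}{2} \cdot 4980 = -3 + 2490 = 2487$)
$\frac{3670}{w{\left(-24,66 \right)}} + \frac{O}{-2956} = \frac{3670}{12} + \frac{2487}{-2956} = 3670 \cdot \frac{1}{12} + 2487 \left(- \frac{1}{2956}\right) = \frac{1835}{6} - \frac{2487}{2956} = \frac{2704669}{8868}$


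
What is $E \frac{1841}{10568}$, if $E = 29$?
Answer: $\frac{53389}{10568} \approx 5.0519$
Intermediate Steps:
$E \frac{1841}{10568} = 29 \cdot \frac{1841}{10568} = \frac{53389}{10568}$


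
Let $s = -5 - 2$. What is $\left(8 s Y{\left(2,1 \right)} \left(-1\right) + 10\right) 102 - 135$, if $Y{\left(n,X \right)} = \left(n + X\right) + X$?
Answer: $23733$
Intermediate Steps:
$s = -7$ ($s = -5 - 2 = -7$)
$Y{\left(n,X \right)} = n + 2 X$ ($Y{\left(n,X \right)} = \left(X + n\right) + X = n + 2 X$)
$\left(8 s Y{\left(2,1 \right)} \left(-1\right) + 10\right) 102 - 135 = \left(8 - 7 \left(2 + 2 \cdot 1\right) \left(-1\right) + 10\right) 102 - 135 = \left(8 - 7 \left(2 + 2\right) \left(-1\right) + 10\right) 102 - 135 = \left(8 \left(-7\right) 4 \left(-1\right) + 10\right) 102 - 135 = \left(8 \left(\left(-28\right) \left(-1\right)\right) + 10\right) 102 - 135 = \left(8 \cdot 28 + 10\right) 102 - 135 = \left(224 + 10\right) 102 - 135 = 234 \cdot 102 - 135 = 23868 - 135 = 23733$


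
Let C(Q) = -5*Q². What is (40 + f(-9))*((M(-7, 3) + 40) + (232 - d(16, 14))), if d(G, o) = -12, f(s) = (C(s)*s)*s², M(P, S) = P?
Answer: 81793945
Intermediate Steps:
f(s) = -5*s⁵ (f(s) = ((-5*s²)*s)*s² = (-5*s³)*s² = -5*s⁵)
(40 + f(-9))*((M(-7, 3) + 40) + (232 - d(16, 14))) = (40 - 5*(-9)⁵)*((-7 + 40) + (232 - 1*(-12))) = (40 - 5*(-59049))*(33 + (232 + 12)) = (40 + 295245)*(33 + 244) = 295285*277 = 81793945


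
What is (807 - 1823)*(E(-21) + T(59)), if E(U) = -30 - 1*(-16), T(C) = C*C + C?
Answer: -3582416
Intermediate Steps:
T(C) = C + C² (T(C) = C² + C = C + C²)
E(U) = -14 (E(U) = -30 + 16 = -14)
(807 - 1823)*(E(-21) + T(59)) = (807 - 1823)*(-14 + 59*(1 + 59)) = -1016*(-14 + 59*60) = -1016*(-14 + 3540) = -1016*3526 = -3582416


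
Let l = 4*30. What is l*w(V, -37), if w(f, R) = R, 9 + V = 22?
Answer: -4440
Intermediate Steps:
V = 13 (V = -9 + 22 = 13)
l = 120
l*w(V, -37) = 120*(-37) = -4440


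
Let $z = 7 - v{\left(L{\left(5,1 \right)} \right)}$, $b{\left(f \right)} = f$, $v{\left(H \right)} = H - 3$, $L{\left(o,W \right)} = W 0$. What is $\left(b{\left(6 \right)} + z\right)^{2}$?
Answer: $256$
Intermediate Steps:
$L{\left(o,W \right)} = 0$
$v{\left(H \right)} = -3 + H$
$z = 10$ ($z = 7 - \left(-3 + 0\right) = 7 - -3 = 7 + 3 = 10$)
$\left(b{\left(6 \right)} + z\right)^{2} = \left(6 + 10\right)^{2} = 16^{2} = 256$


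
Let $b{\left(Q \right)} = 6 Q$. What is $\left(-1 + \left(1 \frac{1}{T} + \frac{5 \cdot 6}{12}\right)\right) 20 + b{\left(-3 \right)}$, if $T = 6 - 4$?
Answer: $22$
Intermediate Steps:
$T = 2$ ($T = 6 - 4 = 2$)
$\left(-1 + \left(1 \frac{1}{T} + \frac{5 \cdot 6}{12}\right)\right) 20 + b{\left(-3 \right)} = \left(-1 + \left(1 \cdot \frac{1}{2} + \frac{5 \cdot 6}{12}\right)\right) 20 + 6 \left(-3\right) = \left(-1 + \left(1 \cdot \frac{1}{2} + 30 \cdot \frac{1}{12}\right)\right) 20 - 18 = \left(-1 + \left(\frac{1}{2} + \frac{5}{2}\right)\right) 20 - 18 = \left(-1 + 3\right) 20 - 18 = 2 \cdot 20 - 18 = 40 - 18 = 22$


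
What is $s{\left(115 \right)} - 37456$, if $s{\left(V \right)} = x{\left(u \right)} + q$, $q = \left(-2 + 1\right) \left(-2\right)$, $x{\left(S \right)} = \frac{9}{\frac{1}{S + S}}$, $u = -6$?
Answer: $-37562$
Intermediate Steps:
$x{\left(S \right)} = 18 S$ ($x{\left(S \right)} = \frac{9}{\frac{1}{2 S}} = \frac{9}{\frac{1}{2} \frac{1}{S}} = 9 \cdot 2 S = 18 S$)
$q = 2$ ($q = \left(-1\right) \left(-2\right) = 2$)
$s{\left(V \right)} = -106$ ($s{\left(V \right)} = 18 \left(-6\right) + 2 = -108 + 2 = -106$)
$s{\left(115 \right)} - 37456 = -106 - 37456 = -37562$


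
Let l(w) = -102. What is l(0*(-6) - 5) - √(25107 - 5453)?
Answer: -102 - √19654 ≈ -242.19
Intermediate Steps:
l(0*(-6) - 5) - √(25107 - 5453) = -102 - √(25107 - 5453) = -102 - √19654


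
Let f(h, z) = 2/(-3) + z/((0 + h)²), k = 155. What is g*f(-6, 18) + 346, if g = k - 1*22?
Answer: 1943/6 ≈ 323.83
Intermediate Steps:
g = 133 (g = 155 - 1*22 = 155 - 22 = 133)
f(h, z) = -⅔ + z/h² (f(h, z) = 2*(-⅓) + z/(h²) = -⅔ + z/h²)
g*f(-6, 18) + 346 = 133*(-⅔ + 18/(-6)²) + 346 = 133*(-⅔ + 18*(1/36)) + 346 = 133*(-⅔ + ½) + 346 = 133*(-⅙) + 346 = -133/6 + 346 = 1943/6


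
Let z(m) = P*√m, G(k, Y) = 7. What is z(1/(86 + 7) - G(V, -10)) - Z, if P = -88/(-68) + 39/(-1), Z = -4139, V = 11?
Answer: 4139 - 3205*I*√2418/1581 ≈ 4139.0 - 99.684*I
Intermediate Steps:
P = -641/17 (P = -88*(-1/68) + 39*(-1) = 22/17 - 39 = -641/17 ≈ -37.706)
z(m) = -641*√m/17
z(1/(86 + 7) - G(V, -10)) - Z = -641*√(1/(86 + 7) - 1*7)/17 - 1*(-4139) = -641*√(1/93 - 7)/17 + 4139 = -3205*I*√2418/1581 + 4139 = 4139 - 3205*I*√2418/1581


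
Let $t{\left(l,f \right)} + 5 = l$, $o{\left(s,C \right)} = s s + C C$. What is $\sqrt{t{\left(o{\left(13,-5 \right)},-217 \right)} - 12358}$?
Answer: $i \sqrt{12169} \approx 110.31 i$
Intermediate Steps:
$o{\left(s,C \right)} = C^{2} + s^{2}$ ($o{\left(s,C \right)} = s^{2} + C^{2} = C^{2} + s^{2}$)
$t{\left(l,f \right)} = -5 + l$
$\sqrt{t{\left(o{\left(13,-5 \right)},-217 \right)} - 12358} = \sqrt{\left(-5 + \left(\left(-5\right)^{2} + 13^{2}\right)\right) - 12358} = \sqrt{\left(-5 + \left(25 + 169\right)\right) - 12358} = \sqrt{\left(-5 + 194\right) - 12358} = \sqrt{189 - 12358} = \sqrt{-12169} = i \sqrt{12169}$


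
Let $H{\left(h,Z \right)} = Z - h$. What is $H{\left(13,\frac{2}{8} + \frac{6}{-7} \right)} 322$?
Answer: $- \frac{8763}{2} \approx -4381.5$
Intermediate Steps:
$H{\left(13,\frac{2}{8} + \frac{6}{-7} \right)} 322 = \left(\left(\frac{2}{8} + \frac{6}{-7}\right) - 13\right) 322 = \left(\left(2 \cdot \frac{1}{8} + 6 \left(- \frac{1}{7}\right)\right) - 13\right) 322 = \left(\left(\frac{1}{4} - \frac{6}{7}\right) - 13\right) 322 = \left(- \frac{17}{28} - 13\right) 322 = \left(- \frac{381}{28}\right) 322 = - \frac{8763}{2}$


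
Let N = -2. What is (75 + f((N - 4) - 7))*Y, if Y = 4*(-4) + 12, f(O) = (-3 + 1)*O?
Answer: -404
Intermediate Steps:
f(O) = -2*O
Y = -4 (Y = -16 + 12 = -4)
(75 + f((N - 4) - 7))*Y = (75 - 2*((-2 - 4) - 7))*(-4) = (75 - 2*(-6 - 7))*(-4) = (75 - 2*(-13))*(-4) = (75 + 26)*(-4) = 101*(-4) = -404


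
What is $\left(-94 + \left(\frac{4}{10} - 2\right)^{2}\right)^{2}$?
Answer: $\frac{5225796}{625} \approx 8361.3$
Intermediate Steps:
$\left(-94 + \left(\frac{4}{10} - 2\right)^{2}\right)^{2} = \left(-94 + \left(4 \cdot \frac{1}{10} - 2\right)^{2}\right)^{2} = \left(-94 + \left(\frac{2}{5} - 2\right)^{2}\right)^{2} = \left(-94 + \left(- \frac{8}{5}\right)^{2}\right)^{2} = \left(-94 + \frac{64}{25}\right)^{2} = \left(- \frac{2286}{25}\right)^{2} = \frac{5225796}{625}$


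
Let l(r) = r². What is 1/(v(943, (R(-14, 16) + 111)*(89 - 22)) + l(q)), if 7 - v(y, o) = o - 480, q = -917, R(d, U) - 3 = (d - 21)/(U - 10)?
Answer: 6/5004773 ≈ 1.1989e-6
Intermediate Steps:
R(d, U) = 3 + (-21 + d)/(-10 + U) (R(d, U) = 3 + (d - 21)/(U - 10) = 3 + (-21 + d)/(-10 + U))
v(y, o) = 487 - o (v(y, o) = 7 - (o - 480) = 7 - (-480 + o) = 7 + (480 - o) = 487 - o)
1/(v(943, (R(-14, 16) + 111)*(89 - 22)) + l(q)) = 1/((487 - ((-51 - 14 + 3*16)/(-10 + 16) + 111)*(89 - 22)) + (-917)²) = 1/((487 - ((-51 - 14 + 48)/6 + 111)*67) + 840889) = 1/((487 - ((⅙)*(-17) + 111)*67) + 840889) = 1/((487 - (-17/6 + 111)*67) + 840889) = 1/((487 - 649*67/6) + 840889) = 1/((487 - 1*43483/6) + 840889) = 1/((487 - 43483/6) + 840889) = 1/(-40561/6 + 840889) = 1/(5004773/6) = 6/5004773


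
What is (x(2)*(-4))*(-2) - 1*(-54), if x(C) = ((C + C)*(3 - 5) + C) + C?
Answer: 22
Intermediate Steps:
x(C) = -2*C (x(C) = ((2*C)*(-2) + C) + C = (-4*C + C) + C = -3*C + C = -2*C)
(x(2)*(-4))*(-2) - 1*(-54) = (-2*2*(-4))*(-2) - 1*(-54) = -4*(-4)*(-2) + 54 = 16*(-2) + 54 = -32 + 54 = 22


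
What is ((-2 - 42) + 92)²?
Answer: 2304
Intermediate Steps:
((-2 - 42) + 92)² = (-44 + 92)² = 48² = 2304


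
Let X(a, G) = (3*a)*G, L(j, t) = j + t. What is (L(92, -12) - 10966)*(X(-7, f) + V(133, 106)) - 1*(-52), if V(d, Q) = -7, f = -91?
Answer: -20726892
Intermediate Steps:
X(a, G) = 3*G*a
(L(92, -12) - 10966)*(X(-7, f) + V(133, 106)) - 1*(-52) = ((92 - 12) - 10966)*(3*(-91)*(-7) - 7) - 1*(-52) = (80 - 10966)*(1911 - 7) + 52 = -10886*1904 + 52 = -20726944 + 52 = -20726892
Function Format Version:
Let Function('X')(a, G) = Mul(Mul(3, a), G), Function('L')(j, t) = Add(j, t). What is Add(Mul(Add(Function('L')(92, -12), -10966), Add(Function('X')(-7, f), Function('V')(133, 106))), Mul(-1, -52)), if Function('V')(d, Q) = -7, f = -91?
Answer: -20726892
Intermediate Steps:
Function('X')(a, G) = Mul(3, G, a)
Add(Mul(Add(Function('L')(92, -12), -10966), Add(Function('X')(-7, f), Function('V')(133, 106))), Mul(-1, -52)) = Add(Mul(Add(Add(92, -12), -10966), Add(Mul(3, -91, -7), -7)), Mul(-1, -52)) = Add(Mul(Add(80, -10966), Add(1911, -7)), 52) = Add(Mul(-10886, 1904), 52) = Add(-20726944, 52) = -20726892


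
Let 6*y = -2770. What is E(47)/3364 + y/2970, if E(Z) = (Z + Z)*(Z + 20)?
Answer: 1286401/749331 ≈ 1.7167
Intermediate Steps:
y = -1385/3 (y = (⅙)*(-2770) = -1385/3 ≈ -461.67)
E(Z) = 2*Z*(20 + Z) (E(Z) = (2*Z)*(20 + Z) = 2*Z*(20 + Z))
E(47)/3364 + y/2970 = (2*47*(20 + 47))/3364 - 1385/3/2970 = (2*47*67)*(1/3364) - 1385/3*1/2970 = 6298*(1/3364) - 277/1782 = 3149/1682 - 277/1782 = 1286401/749331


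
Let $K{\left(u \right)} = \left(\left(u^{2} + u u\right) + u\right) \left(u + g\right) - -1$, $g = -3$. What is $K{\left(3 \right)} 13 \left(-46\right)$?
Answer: $-598$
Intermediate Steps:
$K{\left(u \right)} = 1 + \left(-3 + u\right) \left(u + 2 u^{2}\right)$ ($K{\left(u \right)} = \left(\left(u^{2} + u u\right) + u\right) \left(u - 3\right) - -1 = \left(\left(u^{2} + u^{2}\right) + u\right) \left(-3 + u\right) + 1 = \left(2 u^{2} + u\right) \left(-3 + u\right) + 1 = \left(u + 2 u^{2}\right) \left(-3 + u\right) + 1 = \left(-3 + u\right) \left(u + 2 u^{2}\right) + 1 = 1 + \left(-3 + u\right) \left(u + 2 u^{2}\right)$)
$K{\left(3 \right)} 13 \left(-46\right) = \left(1 - 5 \cdot 3^{2} - 9 + 2 \cdot 3^{3}\right) 13 \left(-46\right) = \left(1 - 45 - 9 + 2 \cdot 27\right) 13 \left(-46\right) = \left(1 - 45 - 9 + 54\right) 13 \left(-46\right) = 1 \cdot 13 \left(-46\right) = 13 \left(-46\right) = -598$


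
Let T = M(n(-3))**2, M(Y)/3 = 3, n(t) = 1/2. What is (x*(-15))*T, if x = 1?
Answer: -1215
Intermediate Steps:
n(t) = 1/2
M(Y) = 9 (M(Y) = 3*3 = 9)
T = 81 (T = 9**2 = 81)
(x*(-15))*T = (1*(-15))*81 = -15*81 = -1215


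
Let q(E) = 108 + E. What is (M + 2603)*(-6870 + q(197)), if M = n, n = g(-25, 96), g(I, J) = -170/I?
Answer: -17133337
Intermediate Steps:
n = 34/5 (n = -170/(-25) = -170*(-1/25) = 34/5 ≈ 6.8000)
M = 34/5 ≈ 6.8000
(M + 2603)*(-6870 + q(197)) = (34/5 + 2603)*(-6870 + (108 + 197)) = 13049*(-6870 + 305)/5 = (13049/5)*(-6565) = -17133337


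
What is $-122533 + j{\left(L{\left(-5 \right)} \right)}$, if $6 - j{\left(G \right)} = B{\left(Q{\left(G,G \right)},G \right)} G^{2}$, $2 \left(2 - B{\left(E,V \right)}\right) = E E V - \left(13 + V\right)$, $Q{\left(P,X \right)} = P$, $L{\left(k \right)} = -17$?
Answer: $- \frac{1664911}{2} \approx -8.3246 \cdot 10^{5}$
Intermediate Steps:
$B{\left(E,V \right)} = \frac{17}{2} + \frac{V}{2} - \frac{V E^{2}}{2}$ ($B{\left(E,V \right)} = 2 - \frac{E E V - \left(13 + V\right)}{2} = 2 - \frac{E^{2} V - \left(13 + V\right)}{2} = 2 - \frac{V E^{2} - \left(13 + V\right)}{2} = 2 - \frac{-13 - V + V E^{2}}{2} = 2 + \left(\frac{13}{2} + \frac{V}{2} - \frac{V E^{2}}{2}\right) = \frac{17}{2} + \frac{V}{2} - \frac{V E^{2}}{2}$)
$j{\left(G \right)} = 6 - G^{2} \left(\frac{17}{2} + \frac{G}{2} - \frac{G^{3}}{2}\right)$ ($j{\left(G \right)} = 6 - \left(\frac{17}{2} + \frac{G}{2} - \frac{G G^{2}}{2}\right) G^{2} = 6 - \left(\frac{17}{2} + \frac{G}{2} - \frac{G^{3}}{2}\right) G^{2} = 6 - G^{2} \left(\frac{17}{2} + \frac{G}{2} - \frac{G^{3}}{2}\right)$)
$-122533 + j{\left(L{\left(-5 \right)} \right)} = -122533 + \left(6 + \frac{\left(-17\right)^{2} \left(-17 + \left(-17\right)^{3} - -17\right)}{2}\right) = -122533 + \left(6 + \frac{1}{2} \cdot 289 \left(-17 - 4913 + 17\right)\right) = -122533 + \left(6 + \frac{1}{2} \cdot 289 \left(-4913\right)\right) = -122533 + \left(6 - \frac{1419857}{2}\right) = -122533 - \frac{1419845}{2} = - \frac{1664911}{2}$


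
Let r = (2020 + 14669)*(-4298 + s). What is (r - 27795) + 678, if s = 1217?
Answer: -51445926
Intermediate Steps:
r = -51418809 (r = (2020 + 14669)*(-4298 + 1217) = 16689*(-3081) = -51418809)
(r - 27795) + 678 = (-51418809 - 27795) + 678 = -51446604 + 678 = -51445926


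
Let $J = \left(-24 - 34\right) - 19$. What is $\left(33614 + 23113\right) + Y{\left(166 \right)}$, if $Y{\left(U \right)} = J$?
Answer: $56650$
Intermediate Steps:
$J = -77$ ($J = -58 - 19 = -77$)
$Y{\left(U \right)} = -77$
$\left(33614 + 23113\right) + Y{\left(166 \right)} = \left(33614 + 23113\right) - 77 = 56727 - 77 = 56650$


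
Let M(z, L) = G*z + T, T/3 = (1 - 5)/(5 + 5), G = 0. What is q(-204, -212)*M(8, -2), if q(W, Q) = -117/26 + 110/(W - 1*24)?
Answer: 568/95 ≈ 5.9790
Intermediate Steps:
T = -6/5 (T = 3*((1 - 5)/(5 + 5)) = 3*(-4/10) = 3*(-4*⅒) = 3*(-⅖) = -6/5 ≈ -1.2000)
q(W, Q) = -9/2 + 110/(-24 + W) (q(W, Q) = -117*1/26 + 110/(W - 24) = -9/2 + 110/(-24 + W))
M(z, L) = -6/5 (M(z, L) = 0*z - 6/5 = 0 - 6/5 = -6/5)
q(-204, -212)*M(8, -2) = ((436 - 9*(-204))/(2*(-24 - 204)))*(-6/5) = ((½)*(436 + 1836)/(-228))*(-6/5) = ((½)*(-1/228)*2272)*(-6/5) = -284/57*(-6/5) = 568/95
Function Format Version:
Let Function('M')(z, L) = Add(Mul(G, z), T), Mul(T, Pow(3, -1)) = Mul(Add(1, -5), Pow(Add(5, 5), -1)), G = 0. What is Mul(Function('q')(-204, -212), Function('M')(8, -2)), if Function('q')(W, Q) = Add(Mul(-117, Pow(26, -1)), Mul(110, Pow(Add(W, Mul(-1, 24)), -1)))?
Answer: Rational(568, 95) ≈ 5.9790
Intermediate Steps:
T = Rational(-6, 5) (T = Mul(3, Mul(Add(1, -5), Pow(Add(5, 5), -1))) = Mul(3, Mul(-4, Pow(10, -1))) = Mul(3, Mul(-4, Rational(1, 10))) = Mul(3, Rational(-2, 5)) = Rational(-6, 5) ≈ -1.2000)
Function('q')(W, Q) = Add(Rational(-9, 2), Mul(110, Pow(Add(-24, W), -1))) (Function('q')(W, Q) = Add(Mul(-117, Rational(1, 26)), Mul(110, Pow(Add(W, -24), -1))) = Add(Rational(-9, 2), Mul(110, Pow(Add(-24, W), -1))))
Function('M')(z, L) = Rational(-6, 5) (Function('M')(z, L) = Add(Mul(0, z), Rational(-6, 5)) = Add(0, Rational(-6, 5)) = Rational(-6, 5))
Mul(Function('q')(-204, -212), Function('M')(8, -2)) = Mul(Mul(Rational(1, 2), Pow(Add(-24, -204), -1), Add(436, Mul(-9, -204))), Rational(-6, 5)) = Mul(Mul(Rational(1, 2), Pow(-228, -1), Add(436, 1836)), Rational(-6, 5)) = Mul(Mul(Rational(1, 2), Rational(-1, 228), 2272), Rational(-6, 5)) = Mul(Rational(-284, 57), Rational(-6, 5)) = Rational(568, 95)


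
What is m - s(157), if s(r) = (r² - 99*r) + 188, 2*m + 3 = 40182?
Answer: 21591/2 ≈ 10796.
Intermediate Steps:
m = 40179/2 (m = -3/2 + (½)*40182 = -3/2 + 20091 = 40179/2 ≈ 20090.)
s(r) = 188 + r² - 99*r
m - s(157) = 40179/2 - (188 + 157² - 99*157) = 40179/2 - (188 + 24649 - 15543) = 40179/2 - 1*9294 = 40179/2 - 9294 = 21591/2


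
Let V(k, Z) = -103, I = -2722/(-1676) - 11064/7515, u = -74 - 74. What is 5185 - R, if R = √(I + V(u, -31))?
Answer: 5185 - I*√453210521674710/2099190 ≈ 5185.0 - 10.141*I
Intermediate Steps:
u = -148
I = 318761/2099190 (I = -2722*(-1/1676) - 11064*1/7515 = 1361/838 - 3688/2505 = 318761/2099190 ≈ 0.15185)
R = I*√453210521674710/2099190 (R = √(318761/2099190 - 103) = √(-215897809/2099190) = I*√453210521674710/2099190 ≈ 10.141*I)
5185 - R = 5185 - I*√453210521674710/2099190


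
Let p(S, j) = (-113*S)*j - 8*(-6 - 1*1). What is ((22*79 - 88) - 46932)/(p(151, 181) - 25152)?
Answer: 15094/1037833 ≈ 0.014544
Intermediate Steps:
p(S, j) = 56 - 113*S*j (p(S, j) = -113*S*j - 8*(-6 - 1) = -113*S*j - 8*(-7) = -113*S*j + 56 = 56 - 113*S*j)
((22*79 - 88) - 46932)/(p(151, 181) - 25152) = ((22*79 - 88) - 46932)/((56 - 113*151*181) - 25152) = ((1738 - 88) - 46932)/((56 - 3088403) - 25152) = (1650 - 46932)/(-3088347 - 25152) = -45282/(-3113499) = -45282*(-1/3113499) = 15094/1037833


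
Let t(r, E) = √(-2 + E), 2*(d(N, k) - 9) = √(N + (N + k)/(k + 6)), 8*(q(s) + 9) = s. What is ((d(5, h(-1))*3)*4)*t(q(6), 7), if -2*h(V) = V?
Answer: 12*√5*(117 + √247)/13 ≈ 273.93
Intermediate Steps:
q(s) = -9 + s/8
h(V) = -V/2
d(N, k) = 9 + √(N + (N + k)/(6 + k))/2 (d(N, k) = 9 + √(N + (N + k)/(k + 6))/2 = 9 + √(N + (N + k)/(6 + k))/2)
((d(5, h(-1))*3)*4)*t(q(6), 7) = (((9 + √((5 - ½*(-1) + 5*(6 - ½*(-1)))/(6 - ½*(-1)))/2)*3)*4)*√(-2 + 7) = (((9 + √((5 + ½ + 5*(6 + ½))/(6 + ½))/2)*3)*4)*√5 = (((9 + √((5 + ½ + 5*(13/2))/(13/2))/2)*3)*4)*√5 = (((9 + √(2*(5 + ½ + 65/2)/13)/2)*3)*4)*√5 = (((9 + √((2/13)*38)/2)*3)*4)*√5 = (((9 + √(76/13)/2)*3)*4)*√5 = (((9 + (2*√247/13)/2)*3)*4)*√5 = (((9 + √247/13)*3)*4)*√5 = ((27 + 3*√247/13)*4)*√5 = (108 + 12*√247/13)*√5 = √5*(108 + 12*√247/13)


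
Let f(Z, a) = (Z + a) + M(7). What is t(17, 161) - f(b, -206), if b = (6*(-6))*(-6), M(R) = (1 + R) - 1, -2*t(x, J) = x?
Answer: -51/2 ≈ -25.500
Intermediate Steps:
t(x, J) = -x/2
M(R) = R
b = 216 (b = -36*(-6) = 216)
f(Z, a) = 7 + Z + a (f(Z, a) = (Z + a) + 7 = 7 + Z + a)
t(17, 161) - f(b, -206) = -1/2*17 - (7 + 216 - 206) = -17/2 - 1*17 = -17/2 - 17 = -51/2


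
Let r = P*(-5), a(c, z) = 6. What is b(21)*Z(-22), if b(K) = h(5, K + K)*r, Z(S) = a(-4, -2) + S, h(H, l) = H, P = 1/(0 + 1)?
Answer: 400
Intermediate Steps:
P = 1 (P = 1/1 = 1)
Z(S) = 6 + S
r = -5 (r = 1*(-5) = -5)
b(K) = -25 (b(K) = 5*(-5) = -25)
b(21)*Z(-22) = -25*(6 - 22) = -25*(-16) = 400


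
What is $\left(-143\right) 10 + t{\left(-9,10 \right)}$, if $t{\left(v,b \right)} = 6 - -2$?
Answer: $-1422$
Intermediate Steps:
$t{\left(v,b \right)} = 8$ ($t{\left(v,b \right)} = 6 + 2 = 8$)
$\left(-143\right) 10 + t{\left(-9,10 \right)} = \left(-143\right) 10 + 8 = -1430 + 8 = -1422$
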